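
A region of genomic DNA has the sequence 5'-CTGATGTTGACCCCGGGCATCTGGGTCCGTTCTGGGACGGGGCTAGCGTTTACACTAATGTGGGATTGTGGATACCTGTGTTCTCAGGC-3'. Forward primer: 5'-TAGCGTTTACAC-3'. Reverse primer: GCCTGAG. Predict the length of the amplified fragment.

Forward primer TAGCGTTTACAC is found on the top strand at positions 44–55.
The reverse primer's reverse complement is CTCAGGC, which matches the template at positions 83–89.
Amplicon spans positions 44–89: 46 bp.

46 bp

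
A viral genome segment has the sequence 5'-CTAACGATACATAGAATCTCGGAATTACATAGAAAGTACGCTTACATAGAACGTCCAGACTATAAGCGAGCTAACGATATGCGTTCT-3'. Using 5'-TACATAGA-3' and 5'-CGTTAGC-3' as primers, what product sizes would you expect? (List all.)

The forward primer TACATAGA matches the top strand at positions 8–15, 26–33, 43–50.
The reverse primer's reverse complement is GCTAACG, matching at positions 70–76.
Each forward site pairs with the reverse site to give a product ending at position 76: sizes 69, 51, 34 bp.

69 bp, 51 bp, 34 bp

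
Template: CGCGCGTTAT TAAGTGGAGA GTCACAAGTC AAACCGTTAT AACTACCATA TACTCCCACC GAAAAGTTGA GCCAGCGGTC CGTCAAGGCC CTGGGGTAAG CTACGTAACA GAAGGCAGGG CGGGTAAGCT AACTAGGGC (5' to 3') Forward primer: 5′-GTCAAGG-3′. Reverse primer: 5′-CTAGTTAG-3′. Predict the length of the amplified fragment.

The forward primer matches the template at positions 82–88.
The reverse primer's reverse complement is CTAACTAG, which matches the template at positions 129–136.
Amplicon spans positions 82–136: 55 bp.

55 bp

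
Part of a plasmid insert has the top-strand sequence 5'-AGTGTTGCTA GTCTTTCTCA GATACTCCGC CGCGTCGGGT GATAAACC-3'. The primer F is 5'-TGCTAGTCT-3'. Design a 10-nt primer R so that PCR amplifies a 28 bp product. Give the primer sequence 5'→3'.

The forward primer binds at positions 6–14, so a 28 bp product ends at position 6 + 28 − 1 = 33.
The reverse primer anneals to the top strand over positions 24–33, i.e. to ACTCCGCCGC.
Its sequence written 5'→3' is the reverse complement: GCGGCGGAGT.

5'-GCGGCGGAGT-3'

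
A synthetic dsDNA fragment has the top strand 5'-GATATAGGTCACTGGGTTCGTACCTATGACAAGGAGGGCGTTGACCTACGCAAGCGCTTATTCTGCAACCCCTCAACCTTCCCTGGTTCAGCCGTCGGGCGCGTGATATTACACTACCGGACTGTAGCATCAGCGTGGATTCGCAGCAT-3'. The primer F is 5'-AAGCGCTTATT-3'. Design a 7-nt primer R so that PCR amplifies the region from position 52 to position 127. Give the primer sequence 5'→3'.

5'-CTACAGT-3'

The product's 3' end on the top strand is position 127.
The reverse primer anneals to the top strand over positions 121–127, i.e. to ACTGTAG.
Its sequence written 5'→3' is the reverse complement: CTACAGT.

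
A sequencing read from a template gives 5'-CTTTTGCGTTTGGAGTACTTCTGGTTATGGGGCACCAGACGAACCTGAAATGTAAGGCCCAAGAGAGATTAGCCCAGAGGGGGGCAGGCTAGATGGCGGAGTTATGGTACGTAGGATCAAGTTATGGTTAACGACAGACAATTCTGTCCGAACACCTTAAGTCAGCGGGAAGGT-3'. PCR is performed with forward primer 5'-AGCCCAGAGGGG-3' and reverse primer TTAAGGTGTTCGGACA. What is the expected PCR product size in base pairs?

90 bp

Forward primer AGCCCAGAGGGG is found on the top strand at positions 71–82.
The reverse primer's reverse complement is TGTCCGAACACCTTAA, which matches the template at positions 145–160.
The product runs from position 71 to position 160, so its length is 160 − 71 + 1 = 90 bp.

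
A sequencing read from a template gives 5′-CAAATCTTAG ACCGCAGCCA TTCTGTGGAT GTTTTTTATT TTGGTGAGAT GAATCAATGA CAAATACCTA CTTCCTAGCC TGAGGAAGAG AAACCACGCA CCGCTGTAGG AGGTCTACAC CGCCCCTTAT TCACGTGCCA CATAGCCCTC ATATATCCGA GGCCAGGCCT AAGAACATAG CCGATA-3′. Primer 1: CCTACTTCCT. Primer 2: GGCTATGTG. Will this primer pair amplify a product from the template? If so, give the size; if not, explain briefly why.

Primer 1 (CCTACTTCCT) matches the top strand at positions 67–76; it acts as a forward primer.
Primer 2's reverse complement is CACATAGCC, matching the top strand at positions 139–147; it acts as a reverse primer.
The 3' ends face each other across positions 67–147, giving an 81 bp product.

Yes — an 81 bp product.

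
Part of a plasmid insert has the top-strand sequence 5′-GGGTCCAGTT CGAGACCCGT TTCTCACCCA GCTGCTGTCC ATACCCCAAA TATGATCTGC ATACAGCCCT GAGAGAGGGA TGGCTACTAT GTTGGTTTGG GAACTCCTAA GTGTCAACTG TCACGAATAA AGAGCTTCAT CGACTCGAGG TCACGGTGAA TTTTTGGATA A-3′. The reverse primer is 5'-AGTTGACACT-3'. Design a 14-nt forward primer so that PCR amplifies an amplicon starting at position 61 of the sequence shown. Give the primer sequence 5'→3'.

The reverse primer's reverse complement AGTGTCAACT matches the template at positions 110–119; the product starts at position 61.
The forward primer is identical to the top strand over positions 61–74: ATACAGCCCTGAGA.

5'-ATACAGCCCTGAGA-3'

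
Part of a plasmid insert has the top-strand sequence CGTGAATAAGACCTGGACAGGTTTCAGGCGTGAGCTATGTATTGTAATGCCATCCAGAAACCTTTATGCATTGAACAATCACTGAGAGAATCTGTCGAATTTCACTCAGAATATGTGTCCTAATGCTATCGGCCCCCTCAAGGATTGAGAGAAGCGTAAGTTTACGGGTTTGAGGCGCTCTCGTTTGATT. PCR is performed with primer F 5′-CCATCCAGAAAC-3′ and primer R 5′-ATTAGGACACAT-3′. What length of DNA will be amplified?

Scanning the template, CCATCCAGAAAC occurs at positions 50–61; this primer anneals to the bottom strand there with its 3' end pointing downstream.
Taking the reverse complement of ATTAGGACACAT gives ATGTGTCCTAAT, found at positions 113–124 on the template; the primer anneals here to the top strand with its 3' end pointing upstream.
Product length = (reverse-primer end) − (forward-primer start) + 1 = 124 − 50 + 1 = 75 bp.

75 bp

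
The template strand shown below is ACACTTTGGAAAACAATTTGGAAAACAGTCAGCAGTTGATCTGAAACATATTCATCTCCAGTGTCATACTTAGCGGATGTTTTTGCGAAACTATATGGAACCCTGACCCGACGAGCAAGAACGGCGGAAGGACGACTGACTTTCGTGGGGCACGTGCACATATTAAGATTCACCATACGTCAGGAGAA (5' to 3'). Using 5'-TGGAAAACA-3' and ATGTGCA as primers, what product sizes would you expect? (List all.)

155 bp, 143 bp

The forward primer TGGAAAACA matches the top strand at positions 7–15, 19–27.
The reverse primer's reverse complement is TGCACAT, matching at positions 155–161.
Each forward site pairs with the reverse site to give a product ending at position 161: sizes 155, 143 bp.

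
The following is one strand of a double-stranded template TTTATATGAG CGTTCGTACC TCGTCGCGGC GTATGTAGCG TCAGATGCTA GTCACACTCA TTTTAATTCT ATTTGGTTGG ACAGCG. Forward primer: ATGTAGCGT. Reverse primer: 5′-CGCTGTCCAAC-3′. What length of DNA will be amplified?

The forward primer matches the template at positions 33–41.
Taking the reverse complement of CGCTGTCCAAC gives GTTGGACAGCG, found at positions 76–86 on the template; the primer anneals here to the top strand with its 3' end pointing upstream.
Amplicon spans positions 33–86: 54 bp.

54 bp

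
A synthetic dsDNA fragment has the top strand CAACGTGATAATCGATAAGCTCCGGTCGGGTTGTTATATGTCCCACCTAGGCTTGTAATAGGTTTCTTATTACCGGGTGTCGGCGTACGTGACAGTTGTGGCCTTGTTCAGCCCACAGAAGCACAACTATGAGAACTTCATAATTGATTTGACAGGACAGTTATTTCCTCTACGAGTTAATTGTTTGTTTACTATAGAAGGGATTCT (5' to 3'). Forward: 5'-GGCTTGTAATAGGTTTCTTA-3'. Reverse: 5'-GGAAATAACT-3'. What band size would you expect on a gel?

119 bp

The forward primer matches the template at positions 50–69.
The reverse primer's reverse complement is AGTTATTTCC, which matches the template at positions 159–168.
Product length = (reverse-primer end) − (forward-primer start) + 1 = 168 − 50 + 1 = 119 bp.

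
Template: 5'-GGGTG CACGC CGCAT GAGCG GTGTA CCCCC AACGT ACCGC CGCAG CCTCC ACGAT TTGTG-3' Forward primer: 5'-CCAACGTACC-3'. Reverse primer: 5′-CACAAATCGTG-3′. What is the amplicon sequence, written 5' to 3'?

The forward primer matches the template at positions 29–38.
The reverse primer's reverse complement is CACGATTTGTG, which matches the template at positions 50–60.
The product is the template from position 29 through 60 (32 bp).

5'-CCAACGTACCGCCGCAGCCTCCACGATTTGTG-3'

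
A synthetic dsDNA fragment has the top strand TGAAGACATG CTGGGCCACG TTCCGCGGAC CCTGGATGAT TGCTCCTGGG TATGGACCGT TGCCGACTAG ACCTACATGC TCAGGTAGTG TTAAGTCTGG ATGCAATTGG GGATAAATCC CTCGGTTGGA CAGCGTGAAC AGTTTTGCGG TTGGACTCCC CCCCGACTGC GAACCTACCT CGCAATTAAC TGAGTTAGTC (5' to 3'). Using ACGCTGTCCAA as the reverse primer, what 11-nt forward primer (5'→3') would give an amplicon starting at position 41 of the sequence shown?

5'-TGCTCCTGGGT-3'

The reverse primer's reverse complement TTGGACAGCGT matches the template at positions 126–136; the product starts at position 41.
The forward primer is identical to the top strand over positions 41–51: TGCTCCTGGGT.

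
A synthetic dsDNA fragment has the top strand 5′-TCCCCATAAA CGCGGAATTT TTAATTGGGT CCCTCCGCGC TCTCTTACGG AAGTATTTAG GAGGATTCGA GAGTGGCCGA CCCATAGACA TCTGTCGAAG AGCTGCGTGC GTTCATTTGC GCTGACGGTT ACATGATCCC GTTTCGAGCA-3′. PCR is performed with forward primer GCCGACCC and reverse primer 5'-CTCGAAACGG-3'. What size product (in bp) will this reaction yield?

Forward primer GCCGACCC is found on the top strand at positions 76–83.
The reverse primer's reverse complement is CCGTTTCGAG, which matches the template at positions 139–148.
The product runs from position 76 to position 148, so its length is 148 − 76 + 1 = 73 bp.

73 bp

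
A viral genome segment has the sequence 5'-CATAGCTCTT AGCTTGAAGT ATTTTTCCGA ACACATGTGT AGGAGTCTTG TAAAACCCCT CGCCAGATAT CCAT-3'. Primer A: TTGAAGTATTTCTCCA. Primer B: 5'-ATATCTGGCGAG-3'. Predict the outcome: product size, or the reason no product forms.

Primer A (TTGAAGTATTTCTCCA) does not match the top strand, and its reverse complement TGGAGAAATACTTCAA does not match either.
With no annealing site for primer A, no amplification occurs.

No product — primer A has no binding site in the template.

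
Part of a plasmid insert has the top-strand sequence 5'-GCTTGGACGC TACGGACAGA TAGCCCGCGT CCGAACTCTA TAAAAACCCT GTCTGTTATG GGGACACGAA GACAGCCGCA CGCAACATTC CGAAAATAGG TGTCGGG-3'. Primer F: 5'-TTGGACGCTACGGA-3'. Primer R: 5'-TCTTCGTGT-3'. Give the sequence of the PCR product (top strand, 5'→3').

5'-TTGGACGCTACGGACAGATAGCCCGCGTCCGAACTCTATAAAAACCCTGTCTGTTATGGGGACACGAAGA-3'

Forward primer TTGGACGCTACGGA is found on the top strand at positions 3–16.
Reverse complement of the reverse primer: ACACGAAGA. This occurs on the top strand at positions 64–72.
The product is the template from position 3 through 72 (70 bp).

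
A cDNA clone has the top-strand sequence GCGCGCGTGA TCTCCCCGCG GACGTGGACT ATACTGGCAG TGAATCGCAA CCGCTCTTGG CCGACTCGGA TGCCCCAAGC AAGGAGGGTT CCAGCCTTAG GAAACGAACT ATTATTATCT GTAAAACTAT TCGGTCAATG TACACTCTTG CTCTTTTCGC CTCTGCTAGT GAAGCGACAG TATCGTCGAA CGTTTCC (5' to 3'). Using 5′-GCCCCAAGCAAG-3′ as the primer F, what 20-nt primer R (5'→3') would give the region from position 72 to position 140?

The product's 3' end on the top strand is position 140.
The reverse primer anneals to the top strand over positions 121–140, i.e. to GTAAAACTATTCGGTCAATG.
Its sequence written 5'→3' is the reverse complement: CATTGACCGAATAGTTTTAC.

5'-CATTGACCGAATAGTTTTAC-3'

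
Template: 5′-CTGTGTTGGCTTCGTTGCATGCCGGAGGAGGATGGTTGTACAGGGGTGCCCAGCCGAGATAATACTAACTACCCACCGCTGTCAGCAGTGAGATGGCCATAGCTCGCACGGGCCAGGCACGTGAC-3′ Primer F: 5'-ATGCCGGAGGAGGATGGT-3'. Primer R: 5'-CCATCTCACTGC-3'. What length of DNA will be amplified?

78 bp

The forward primer matches the template at positions 19–36.
The reverse primer's reverse complement is GCAGTGAGATGG, which matches the template at positions 85–96.
Amplicon spans positions 19–96: 78 bp.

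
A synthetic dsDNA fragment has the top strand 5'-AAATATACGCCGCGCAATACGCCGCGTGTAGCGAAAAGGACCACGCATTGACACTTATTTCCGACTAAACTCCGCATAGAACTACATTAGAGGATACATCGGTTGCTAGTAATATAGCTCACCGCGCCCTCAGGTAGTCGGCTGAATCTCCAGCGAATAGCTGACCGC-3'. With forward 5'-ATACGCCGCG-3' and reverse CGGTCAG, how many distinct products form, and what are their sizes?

The forward primer ATACGCCGCG matches the top strand at positions 5–14, 17–26.
The reverse primer's reverse complement is CTGACCG, matching at positions 161–167.
Each forward site pairs with the reverse site to give a product ending at position 167: sizes 163, 151 bp.

Two products: 163 bp, 151 bp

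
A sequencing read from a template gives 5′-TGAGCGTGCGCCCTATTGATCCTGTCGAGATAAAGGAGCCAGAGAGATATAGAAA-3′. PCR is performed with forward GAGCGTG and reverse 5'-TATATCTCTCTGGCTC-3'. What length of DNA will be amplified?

50 bp

Scanning the template, GAGCGTG occurs at positions 2–8; this primer anneals to the bottom strand there with its 3' end pointing downstream.
Taking the reverse complement of TATATCTCTCTGGCTC gives GAGCCAGAGAGATATA, found at positions 36–51 on the template; the primer anneals here to the top strand with its 3' end pointing upstream.
The product runs from position 2 to position 51, so its length is 51 − 2 + 1 = 50 bp.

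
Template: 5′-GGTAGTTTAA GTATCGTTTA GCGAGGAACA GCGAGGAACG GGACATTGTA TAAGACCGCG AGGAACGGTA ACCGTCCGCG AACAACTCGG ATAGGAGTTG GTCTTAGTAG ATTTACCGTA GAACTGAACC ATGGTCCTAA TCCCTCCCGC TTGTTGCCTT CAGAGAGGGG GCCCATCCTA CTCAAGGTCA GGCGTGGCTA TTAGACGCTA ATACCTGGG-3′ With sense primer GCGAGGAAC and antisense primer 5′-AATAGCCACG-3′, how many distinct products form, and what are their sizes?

The forward primer GCGAGGAAC matches the top strand at positions 21–29, 31–39, 58–66.
The reverse primer's reverse complement is CGTGGCTATT, matching at positions 193–202.
Each forward site pairs with the reverse site to give a product ending at position 202: sizes 182, 172, 145 bp.

Three products: 182 bp, 172 bp, 145 bp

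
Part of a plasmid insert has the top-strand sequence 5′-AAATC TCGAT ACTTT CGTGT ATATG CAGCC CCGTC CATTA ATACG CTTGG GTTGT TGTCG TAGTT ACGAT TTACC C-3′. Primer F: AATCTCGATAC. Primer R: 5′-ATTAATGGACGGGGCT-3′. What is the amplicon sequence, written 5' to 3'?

5'-AATCTCGATACTTTCGTGTATATGCAGCCCCGTCCATTAAT-3'

Forward primer AATCTCGATAC is found on the top strand at positions 2–12.
Taking the reverse complement of ATTAATGGACGGGGCT gives AGCCCCGTCCATTAAT, found at positions 27–42 on the template; the primer anneals here to the top strand with its 3' end pointing upstream.
The product is the template from position 2 through 42 (41 bp).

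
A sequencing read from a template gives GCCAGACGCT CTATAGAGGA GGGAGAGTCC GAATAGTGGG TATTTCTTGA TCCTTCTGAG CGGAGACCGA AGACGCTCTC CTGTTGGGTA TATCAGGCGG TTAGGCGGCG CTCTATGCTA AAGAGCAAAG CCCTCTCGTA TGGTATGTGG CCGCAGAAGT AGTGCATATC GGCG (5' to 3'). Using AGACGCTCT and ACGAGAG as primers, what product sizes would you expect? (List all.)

The forward primer AGACGCTCT matches the top strand at positions 4–12, 71–79.
The reverse primer's reverse complement is CTCTCGT, matching at positions 133–139.
Each forward site pairs with the reverse site to give a product ending at position 139: sizes 136, 69 bp.

136 bp, 69 bp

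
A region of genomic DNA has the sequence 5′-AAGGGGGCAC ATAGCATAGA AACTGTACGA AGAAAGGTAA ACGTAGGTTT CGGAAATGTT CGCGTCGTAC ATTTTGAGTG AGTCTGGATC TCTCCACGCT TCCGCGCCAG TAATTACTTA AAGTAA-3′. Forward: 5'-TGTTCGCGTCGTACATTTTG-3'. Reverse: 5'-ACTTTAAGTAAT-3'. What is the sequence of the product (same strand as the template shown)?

5'-TGTTCGCGTCGTACATTTTGAGTGAGTCTGGATCTCTCCACGCTTCCGCGCCAGTAATTACTTAAAGT-3'

Scanning the template, TGTTCGCGTCGTACATTTTG occurs at positions 57–76; this primer anneals to the bottom strand there with its 3' end pointing downstream.
The reverse primer's reverse complement is ATTACTTAAAGT, which matches the template at positions 113–124.
The product is the template from position 57 through 124 (68 bp).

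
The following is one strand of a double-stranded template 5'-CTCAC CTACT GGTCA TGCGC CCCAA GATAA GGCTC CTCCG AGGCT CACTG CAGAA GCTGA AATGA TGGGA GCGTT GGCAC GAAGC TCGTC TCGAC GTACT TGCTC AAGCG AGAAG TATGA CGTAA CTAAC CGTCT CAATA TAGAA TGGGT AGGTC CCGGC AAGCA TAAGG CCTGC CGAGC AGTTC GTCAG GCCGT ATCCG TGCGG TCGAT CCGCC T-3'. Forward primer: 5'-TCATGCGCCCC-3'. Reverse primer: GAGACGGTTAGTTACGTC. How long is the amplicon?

Forward primer TCATGCGCCCC is found on the top strand at positions 13–23.
Taking the reverse complement of GAGACGGTTAGTTACGTC gives GACGTAACTAACCGTCTC, found at positions 119–136 on the template; the primer anneals here to the top strand with its 3' end pointing upstream.
The product runs from position 13 to position 136, so its length is 136 − 13 + 1 = 124 bp.

124 bp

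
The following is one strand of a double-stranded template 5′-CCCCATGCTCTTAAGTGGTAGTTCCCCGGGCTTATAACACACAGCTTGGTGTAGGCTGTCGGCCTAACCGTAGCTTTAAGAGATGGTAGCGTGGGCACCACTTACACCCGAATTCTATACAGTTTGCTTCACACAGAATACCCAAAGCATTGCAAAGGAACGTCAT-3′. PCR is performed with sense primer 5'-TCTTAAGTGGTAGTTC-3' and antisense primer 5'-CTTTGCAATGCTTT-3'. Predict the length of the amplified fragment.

149 bp

The forward primer matches the template at positions 9–24.
The reverse primer's reverse complement is AAAGCATTGCAAAG, which matches the template at positions 144–157.
Product length = (reverse-primer end) − (forward-primer start) + 1 = 157 − 9 + 1 = 149 bp.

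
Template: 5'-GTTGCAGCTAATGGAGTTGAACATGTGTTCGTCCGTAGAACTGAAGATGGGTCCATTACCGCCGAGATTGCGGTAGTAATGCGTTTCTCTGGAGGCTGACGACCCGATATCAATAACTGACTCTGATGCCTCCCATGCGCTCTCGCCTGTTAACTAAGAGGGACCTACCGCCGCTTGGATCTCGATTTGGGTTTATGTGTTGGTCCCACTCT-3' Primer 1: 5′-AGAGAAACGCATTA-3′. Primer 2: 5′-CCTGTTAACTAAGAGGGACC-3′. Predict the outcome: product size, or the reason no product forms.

No product — the primers' 3' ends point away from each other.

Primer 1 (AGAGAAACGCATTA) has reverse complement TAATGCGTTTCTCT, which matches the top strand at positions 77–90; primer 1 anneals to the top strand there with its 3' end pointing upstream toward position 77.
Primer 2 (CCTGTTAACTAAGAGGGACC) matches the top strand directly at positions 146–165; it anneals to the bottom strand with its 3' end pointing downstream toward position 165.
The 3' ends diverge (primer 1 extends toward position 1, primer 2 toward position 212), so the primers never converge on a shared product.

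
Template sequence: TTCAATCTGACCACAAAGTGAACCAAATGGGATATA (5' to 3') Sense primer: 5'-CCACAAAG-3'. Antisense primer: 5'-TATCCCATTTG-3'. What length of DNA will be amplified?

24 bp

Scanning the template, CCACAAAG occurs at positions 11–18; this primer anneals to the bottom strand there with its 3' end pointing downstream.
The reverse primer's reverse complement is CAAATGGGATA, which matches the template at positions 24–34.
Product length = (reverse-primer end) − (forward-primer start) + 1 = 34 − 11 + 1 = 24 bp.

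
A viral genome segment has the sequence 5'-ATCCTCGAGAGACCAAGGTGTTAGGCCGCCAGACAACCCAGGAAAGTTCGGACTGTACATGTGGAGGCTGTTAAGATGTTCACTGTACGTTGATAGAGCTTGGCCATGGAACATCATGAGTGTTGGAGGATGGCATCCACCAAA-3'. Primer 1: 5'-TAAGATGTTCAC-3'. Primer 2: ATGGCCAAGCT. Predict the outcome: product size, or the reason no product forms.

Primer 1 (TAAGATGTTCAC) matches the top strand at positions 72–83; it acts as a forward primer.
Primer 2's reverse complement is AGCTTGGCCAT, matching the top strand at positions 97–107; it acts as a reverse primer.
The 3' ends face each other across positions 72–107, giving a 36 bp product.

Yes — a 36 bp product.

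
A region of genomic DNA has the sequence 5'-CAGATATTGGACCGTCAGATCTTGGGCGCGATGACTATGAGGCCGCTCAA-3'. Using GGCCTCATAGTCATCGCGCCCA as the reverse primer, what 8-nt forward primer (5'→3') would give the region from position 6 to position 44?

The reverse primer's reverse complement TGGGCGCGATGACTATGAGGCC matches the template at positions 23–44; the product starts at position 6.
The forward primer is identical to the top strand over positions 6–13: ATTGGACC.

5'-ATTGGACC-3'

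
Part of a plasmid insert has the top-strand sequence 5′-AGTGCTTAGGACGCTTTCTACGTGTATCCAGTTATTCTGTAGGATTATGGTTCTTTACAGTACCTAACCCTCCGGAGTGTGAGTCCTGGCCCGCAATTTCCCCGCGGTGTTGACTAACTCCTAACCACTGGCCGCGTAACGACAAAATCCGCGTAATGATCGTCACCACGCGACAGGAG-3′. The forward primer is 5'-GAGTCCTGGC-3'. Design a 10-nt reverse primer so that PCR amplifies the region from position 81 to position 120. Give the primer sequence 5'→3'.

The product's 3' end on the top strand is position 120.
The reverse primer anneals to the top strand over positions 111–120, i.e. to TGACTAACTC.
Its sequence written 5'→3' is the reverse complement: GAGTTAGTCA.

5'-GAGTTAGTCA-3'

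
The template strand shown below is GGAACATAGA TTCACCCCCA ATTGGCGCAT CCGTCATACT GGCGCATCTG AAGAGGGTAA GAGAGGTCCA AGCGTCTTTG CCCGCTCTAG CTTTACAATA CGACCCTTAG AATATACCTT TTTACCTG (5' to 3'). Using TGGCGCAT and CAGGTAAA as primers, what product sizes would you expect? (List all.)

The forward primer TGGCGCAT matches the top strand at positions 23–30, 40–47.
The reverse primer's reverse complement is TTTACCTG, matching at positions 121–128.
Each forward site pairs with the reverse site to give a product ending at position 128: sizes 106, 89 bp.

106 bp, 89 bp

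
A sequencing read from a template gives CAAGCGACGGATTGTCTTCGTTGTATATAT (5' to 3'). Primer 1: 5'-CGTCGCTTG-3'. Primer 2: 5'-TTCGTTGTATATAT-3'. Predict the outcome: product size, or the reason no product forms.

Primer 1 (CGTCGCTTG) has reverse complement CAAGCGACG, which matches the top strand at positions 1–9; primer 1 anneals to the top strand there with its 3' end pointing upstream toward position 1.
Primer 2 (TTCGTTGTATATAT) matches the top strand directly at positions 17–30; it anneals to the bottom strand with its 3' end pointing downstream toward position 30.
The 3' ends diverge (primer 1 extends toward position 1, primer 2 toward position 30), so the primers never converge on a shared product.

No product — the primers' 3' ends point away from each other.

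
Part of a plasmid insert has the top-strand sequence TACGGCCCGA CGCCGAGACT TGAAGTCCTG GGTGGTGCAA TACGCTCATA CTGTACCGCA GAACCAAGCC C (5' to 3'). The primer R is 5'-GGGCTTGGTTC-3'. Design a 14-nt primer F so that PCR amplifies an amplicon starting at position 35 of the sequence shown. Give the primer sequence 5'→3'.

5'-GTGCAATACGCTCA-3'

The reverse primer's reverse complement GAACCAAGCCC matches the template at positions 61–71; the product starts at position 35.
The forward primer is identical to the top strand over positions 35–48: GTGCAATACGCTCA.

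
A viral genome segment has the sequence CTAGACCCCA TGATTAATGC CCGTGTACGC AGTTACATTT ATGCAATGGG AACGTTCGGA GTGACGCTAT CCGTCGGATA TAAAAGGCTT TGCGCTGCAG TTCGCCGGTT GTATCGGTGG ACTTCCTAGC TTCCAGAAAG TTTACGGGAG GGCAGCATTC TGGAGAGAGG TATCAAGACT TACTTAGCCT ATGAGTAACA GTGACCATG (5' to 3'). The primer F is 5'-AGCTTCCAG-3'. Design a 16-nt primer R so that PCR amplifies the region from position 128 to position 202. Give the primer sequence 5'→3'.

The product's 3' end on the top strand is position 202.
The reverse primer anneals to the top strand over positions 187–202, i.e. to GCCTATGAGTAACAGT.
Its sequence written 5'→3' is the reverse complement: ACTGTTACTCATAGGC.

5'-ACTGTTACTCATAGGC-3'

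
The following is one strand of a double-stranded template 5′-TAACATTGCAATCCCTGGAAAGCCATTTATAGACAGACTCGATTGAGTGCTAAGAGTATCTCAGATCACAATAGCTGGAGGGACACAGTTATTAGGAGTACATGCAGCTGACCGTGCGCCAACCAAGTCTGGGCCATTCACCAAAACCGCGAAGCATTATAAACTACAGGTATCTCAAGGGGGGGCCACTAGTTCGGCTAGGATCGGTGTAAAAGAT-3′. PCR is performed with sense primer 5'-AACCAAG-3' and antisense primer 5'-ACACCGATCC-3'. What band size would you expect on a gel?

Forward primer AACCAAG is found on the top strand at positions 121–127.
Taking the reverse complement of ACACCGATCC gives GGATCGGTGT, found at positions 201–210 on the template; the primer anneals here to the top strand with its 3' end pointing upstream.
The product runs from position 121 to position 210, so its length is 210 − 121 + 1 = 90 bp.

90 bp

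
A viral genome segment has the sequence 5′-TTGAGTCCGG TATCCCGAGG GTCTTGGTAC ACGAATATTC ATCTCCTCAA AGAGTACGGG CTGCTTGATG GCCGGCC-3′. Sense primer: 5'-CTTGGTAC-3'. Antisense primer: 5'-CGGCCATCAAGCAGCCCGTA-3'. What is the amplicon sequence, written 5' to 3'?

5'-CTTGGTACACGAATATTCATCTCCTCAAAGAGTACGGGCTGCTTGATGGCCG-3'

Scanning the template, CTTGGTAC occurs at positions 23–30; this primer anneals to the bottom strand there with its 3' end pointing downstream.
Reverse complement of the reverse primer: TACGGGCTGCTTGATGGCCG. This occurs on the top strand at positions 55–74.
The product is the template from position 23 through 74 (52 bp).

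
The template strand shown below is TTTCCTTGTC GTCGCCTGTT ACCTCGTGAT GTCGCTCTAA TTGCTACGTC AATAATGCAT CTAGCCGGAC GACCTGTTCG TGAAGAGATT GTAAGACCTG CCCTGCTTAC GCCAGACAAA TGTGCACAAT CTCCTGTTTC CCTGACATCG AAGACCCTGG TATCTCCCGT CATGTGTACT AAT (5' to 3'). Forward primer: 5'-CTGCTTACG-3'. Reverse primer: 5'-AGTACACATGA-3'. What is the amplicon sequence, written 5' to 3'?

Forward primer CTGCTTACG is found on the top strand at positions 103–111.
Taking the reverse complement of AGTACACATGA gives TCATGTGTACT, found at positions 170–180 on the template; the primer anneals here to the top strand with its 3' end pointing upstream.
The product is the template from position 103 through 180 (78 bp).

5'-CTGCTTACGCCAGACAAATGTGCACAATCTCCTGTTTCCCTGACATCGAAGACCCTGGTATCTCCCGTCATGTGTACT-3'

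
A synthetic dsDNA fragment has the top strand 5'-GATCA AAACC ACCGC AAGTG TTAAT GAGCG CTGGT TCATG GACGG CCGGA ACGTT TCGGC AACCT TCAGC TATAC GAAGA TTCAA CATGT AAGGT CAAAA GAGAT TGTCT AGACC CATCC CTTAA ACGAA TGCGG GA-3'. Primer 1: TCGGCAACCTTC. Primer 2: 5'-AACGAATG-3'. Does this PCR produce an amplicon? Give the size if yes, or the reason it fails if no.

Primer 1 (TCGGCAACCTTC) matches the top strand at positions 56–67 (3' end points downstream).
Primer 2 (AACGAATG) also matches the top strand directly, at positions 125–132 — its reverse complement CATTCGTT is not present.
Both primers anneal to the bottom strand with 3' ends pointing the same way, so neither can prime synthesis back toward the other.

No product — both primers anneal to the same strand and extend in the same direction.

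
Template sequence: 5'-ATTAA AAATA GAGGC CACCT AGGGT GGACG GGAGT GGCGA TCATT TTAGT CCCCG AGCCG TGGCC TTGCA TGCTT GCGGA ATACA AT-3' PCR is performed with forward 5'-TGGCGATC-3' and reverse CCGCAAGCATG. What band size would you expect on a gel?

45 bp

Forward primer TGGCGATC is found on the top strand at positions 35–42.
The reverse primer's reverse complement is CATGCTTGCGG, which matches the template at positions 69–79.
Product length = (reverse-primer end) − (forward-primer start) + 1 = 79 − 35 + 1 = 45 bp.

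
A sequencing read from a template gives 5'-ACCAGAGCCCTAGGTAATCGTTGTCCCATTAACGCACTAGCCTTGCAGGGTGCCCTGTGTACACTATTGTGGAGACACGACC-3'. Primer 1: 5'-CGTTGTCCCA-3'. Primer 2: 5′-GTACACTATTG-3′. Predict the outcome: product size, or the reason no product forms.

Primer 1 (CGTTGTCCCA) matches the top strand at positions 19–28 (3' end points downstream).
Primer 2 (GTACACTATTG) also matches the top strand directly, at positions 59–69 — its reverse complement CAATAGTGTAC is not present.
Both primers anneal to the bottom strand with 3' ends pointing the same way, so neither can prime synthesis back toward the other.

No product — both primers anneal to the same strand and extend in the same direction.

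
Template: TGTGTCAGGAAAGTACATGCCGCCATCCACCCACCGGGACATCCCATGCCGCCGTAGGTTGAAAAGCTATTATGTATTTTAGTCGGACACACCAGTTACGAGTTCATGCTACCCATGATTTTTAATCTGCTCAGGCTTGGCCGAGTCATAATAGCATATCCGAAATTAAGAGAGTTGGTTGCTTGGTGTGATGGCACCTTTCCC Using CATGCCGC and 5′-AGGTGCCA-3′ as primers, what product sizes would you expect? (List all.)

The forward primer CATGCCGC matches the top strand at positions 16–23, 45–52.
The reverse primer's reverse complement is TGGCACCT, matching at positions 192–199.
Each forward site pairs with the reverse site to give a product ending at position 199: sizes 184, 155 bp.

184 bp, 155 bp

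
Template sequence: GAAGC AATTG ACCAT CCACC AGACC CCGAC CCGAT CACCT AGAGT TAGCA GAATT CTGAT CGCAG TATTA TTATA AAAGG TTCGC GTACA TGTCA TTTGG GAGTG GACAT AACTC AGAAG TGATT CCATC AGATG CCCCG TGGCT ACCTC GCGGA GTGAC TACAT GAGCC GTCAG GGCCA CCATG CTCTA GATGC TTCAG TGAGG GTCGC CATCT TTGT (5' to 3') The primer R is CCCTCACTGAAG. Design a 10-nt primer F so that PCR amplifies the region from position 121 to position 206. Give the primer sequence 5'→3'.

5'-TGATTCCATC-3'

The reverse primer's reverse complement CTTCAGTGAGGG matches the template at positions 195–206; the product starts at position 121.
The forward primer is identical to the top strand over positions 121–130: TGATTCCATC.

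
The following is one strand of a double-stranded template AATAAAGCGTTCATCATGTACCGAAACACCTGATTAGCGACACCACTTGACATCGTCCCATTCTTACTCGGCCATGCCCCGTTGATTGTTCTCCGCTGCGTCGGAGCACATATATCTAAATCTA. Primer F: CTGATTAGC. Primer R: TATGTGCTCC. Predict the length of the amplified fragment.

83 bp

The forward primer matches the template at positions 30–38.
The reverse primer's reverse complement is GGAGCACATA, which matches the template at positions 103–112.
Product length = (reverse-primer end) − (forward-primer start) + 1 = 112 − 30 + 1 = 83 bp.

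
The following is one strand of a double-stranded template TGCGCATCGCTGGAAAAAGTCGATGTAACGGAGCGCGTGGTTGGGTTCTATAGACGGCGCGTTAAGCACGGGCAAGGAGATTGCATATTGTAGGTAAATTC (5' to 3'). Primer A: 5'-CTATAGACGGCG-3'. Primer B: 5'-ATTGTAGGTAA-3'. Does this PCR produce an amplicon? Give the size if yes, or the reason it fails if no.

Primer A (CTATAGACGGCG) matches the top strand at positions 48–59 (3' end points downstream).
Primer B (ATTGTAGGTAA) also matches the top strand directly, at positions 87–97 — its reverse complement TTACCTACAAT is not present.
Both primers anneal to the bottom strand with 3' ends pointing the same way, so neither can prime synthesis back toward the other.

No product — both primers anneal to the same strand and extend in the same direction.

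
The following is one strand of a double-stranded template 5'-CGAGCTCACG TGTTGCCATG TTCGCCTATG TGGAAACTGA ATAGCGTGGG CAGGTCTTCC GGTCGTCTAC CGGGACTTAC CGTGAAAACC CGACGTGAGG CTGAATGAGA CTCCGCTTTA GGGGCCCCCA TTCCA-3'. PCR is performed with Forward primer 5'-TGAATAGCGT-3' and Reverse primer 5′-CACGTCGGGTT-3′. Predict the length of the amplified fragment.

60 bp

The forward primer matches the template at positions 38–47.
Reverse complement of the reverse primer: AACCCGACGTG. This occurs on the top strand at positions 87–97.
Product length = (reverse-primer end) − (forward-primer start) + 1 = 97 − 38 + 1 = 60 bp.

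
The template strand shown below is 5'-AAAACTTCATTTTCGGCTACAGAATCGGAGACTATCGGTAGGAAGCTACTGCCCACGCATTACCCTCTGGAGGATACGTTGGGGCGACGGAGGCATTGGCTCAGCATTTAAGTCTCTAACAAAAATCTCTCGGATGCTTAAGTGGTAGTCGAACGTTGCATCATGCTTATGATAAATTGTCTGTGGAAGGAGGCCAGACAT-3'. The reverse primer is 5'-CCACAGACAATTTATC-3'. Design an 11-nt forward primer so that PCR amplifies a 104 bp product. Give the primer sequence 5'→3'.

5'-GGCGACGGAGG-3'

The reverse primer's reverse complement GATAAATTGTCTGTGG matches the template at positions 171–186, so the product ends at position 186.
A 104 bp product then starts at position 186 − 104 + 1 = 83.
The forward primer is identical to the top strand there: GGCGACGGAGG.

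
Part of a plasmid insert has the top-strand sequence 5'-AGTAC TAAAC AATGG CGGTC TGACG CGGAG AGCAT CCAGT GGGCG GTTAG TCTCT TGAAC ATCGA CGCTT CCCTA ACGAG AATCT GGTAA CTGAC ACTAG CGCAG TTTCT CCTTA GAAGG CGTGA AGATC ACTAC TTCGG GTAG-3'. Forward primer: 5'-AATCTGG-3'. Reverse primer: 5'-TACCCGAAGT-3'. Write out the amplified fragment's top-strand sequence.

5'-AATCTGGTAACTGACACTAGCGCAGTTTCTCCTTAGAAGGCGTGAAGATCACTACTTCGGGTA-3'

The forward primer matches the template at positions 81–87.
Reverse complement of the reverse primer: ACTTCGGGTA. This occurs on the top strand at positions 134–143.
The product is the template from position 81 through 143 (63 bp).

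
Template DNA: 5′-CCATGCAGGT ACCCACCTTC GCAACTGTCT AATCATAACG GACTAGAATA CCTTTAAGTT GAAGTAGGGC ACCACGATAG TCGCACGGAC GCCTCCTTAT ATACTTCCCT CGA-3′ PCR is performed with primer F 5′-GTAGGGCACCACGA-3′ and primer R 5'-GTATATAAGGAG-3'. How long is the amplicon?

41 bp

The forward primer matches the template at positions 64–77.
Reverse complement of the reverse primer: CTCCTTATATAC. This occurs on the top strand at positions 93–104.
Product length = (reverse-primer end) − (forward-primer start) + 1 = 104 − 64 + 1 = 41 bp.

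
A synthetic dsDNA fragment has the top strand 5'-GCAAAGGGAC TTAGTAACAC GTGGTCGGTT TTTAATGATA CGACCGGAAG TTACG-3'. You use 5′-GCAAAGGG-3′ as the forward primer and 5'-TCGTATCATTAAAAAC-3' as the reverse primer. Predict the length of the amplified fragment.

Scanning the template, GCAAAGGG occurs at positions 1–8; this primer anneals to the bottom strand there with its 3' end pointing downstream.
The reverse primer's reverse complement is GTTTTTAATGATACGA, which matches the template at positions 28–43.
The product runs from position 1 to position 43, so its length is 43 − 1 + 1 = 43 bp.

43 bp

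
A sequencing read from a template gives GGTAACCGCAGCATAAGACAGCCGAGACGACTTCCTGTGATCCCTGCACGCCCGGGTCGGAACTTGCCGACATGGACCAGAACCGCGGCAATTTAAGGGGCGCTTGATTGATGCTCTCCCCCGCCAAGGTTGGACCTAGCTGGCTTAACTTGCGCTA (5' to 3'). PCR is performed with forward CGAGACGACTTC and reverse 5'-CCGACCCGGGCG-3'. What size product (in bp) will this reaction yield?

38 bp

Forward primer CGAGACGACTTC is found on the top strand at positions 23–34.
Reverse complement of the reverse primer: CGCCCGGGTCGG. This occurs on the top strand at positions 49–60.
Amplicon spans positions 23–60: 38 bp.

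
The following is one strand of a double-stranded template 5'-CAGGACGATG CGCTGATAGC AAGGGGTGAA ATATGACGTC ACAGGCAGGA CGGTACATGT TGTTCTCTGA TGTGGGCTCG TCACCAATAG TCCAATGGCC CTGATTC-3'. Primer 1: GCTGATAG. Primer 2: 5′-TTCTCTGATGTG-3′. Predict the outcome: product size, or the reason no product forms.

No product — both primers anneal to the same strand and extend in the same direction.

Primer 1 (GCTGATAG) matches the top strand at positions 12–19 (3' end points downstream).
Primer 2 (TTCTCTGATGTG) also matches the top strand directly, at positions 63–74 — its reverse complement CACATCAGAGAA is not present.
Both primers anneal to the bottom strand with 3' ends pointing the same way, so neither can prime synthesis back toward the other.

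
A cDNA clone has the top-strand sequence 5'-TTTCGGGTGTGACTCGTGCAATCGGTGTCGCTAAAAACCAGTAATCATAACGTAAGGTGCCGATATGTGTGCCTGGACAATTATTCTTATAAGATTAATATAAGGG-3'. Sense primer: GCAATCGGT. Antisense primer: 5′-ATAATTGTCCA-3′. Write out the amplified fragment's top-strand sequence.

5'-GCAATCGGTGTCGCTAAAAACCAGTAATCATAACGTAAGGTGCCGATATGTGTGCCTGGACAATTAT-3'

Scanning the template, GCAATCGGT occurs at positions 18–26; this primer anneals to the bottom strand there with its 3' end pointing downstream.
Reverse complement of the reverse primer: TGGACAATTAT. This occurs on the top strand at positions 74–84.
The product is the template from position 18 through 84 (67 bp).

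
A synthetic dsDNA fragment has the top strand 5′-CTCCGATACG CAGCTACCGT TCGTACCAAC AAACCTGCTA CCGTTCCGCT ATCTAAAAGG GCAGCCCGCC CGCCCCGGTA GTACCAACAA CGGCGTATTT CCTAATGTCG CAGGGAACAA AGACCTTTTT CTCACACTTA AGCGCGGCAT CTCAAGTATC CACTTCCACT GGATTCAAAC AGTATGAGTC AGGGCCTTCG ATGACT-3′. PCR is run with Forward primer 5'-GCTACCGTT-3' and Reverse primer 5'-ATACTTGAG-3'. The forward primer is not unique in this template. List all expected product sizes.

The forward primer GCTACCGTT matches the top strand at positions 13–21, 37–45.
The reverse primer's reverse complement is CTCAAGTAT, matching at positions 151–159.
Each forward site pairs with the reverse site to give a product ending at position 159: sizes 147, 123 bp.

147 bp, 123 bp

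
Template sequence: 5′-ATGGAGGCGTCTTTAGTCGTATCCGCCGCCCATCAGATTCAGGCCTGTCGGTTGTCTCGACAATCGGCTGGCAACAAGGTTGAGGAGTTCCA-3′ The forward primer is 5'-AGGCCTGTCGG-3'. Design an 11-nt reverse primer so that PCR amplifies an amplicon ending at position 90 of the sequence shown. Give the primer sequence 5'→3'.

The forward primer binds at positions 41–51; the product's 3' end on the top strand is position 90.
The reverse primer anneals to the top strand over positions 80–90, i.e. to TTGAGGAGTTC.
Its sequence written 5'→3' is the reverse complement: GAACTCCTCAA.

5'-GAACTCCTCAA-3'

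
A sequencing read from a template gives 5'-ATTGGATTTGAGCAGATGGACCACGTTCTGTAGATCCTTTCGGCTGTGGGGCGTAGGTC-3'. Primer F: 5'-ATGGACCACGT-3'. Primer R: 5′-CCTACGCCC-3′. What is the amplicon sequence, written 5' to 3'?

5'-ATGGACCACGTTCTGTAGATCCTTTCGGCTGTGGGGCGTAGG-3'

Scanning the template, ATGGACCACGT occurs at positions 16–26; this primer anneals to the bottom strand there with its 3' end pointing downstream.
The reverse primer's reverse complement is GGGCGTAGG, which matches the template at positions 49–57.
The product is the template from position 16 through 57 (42 bp).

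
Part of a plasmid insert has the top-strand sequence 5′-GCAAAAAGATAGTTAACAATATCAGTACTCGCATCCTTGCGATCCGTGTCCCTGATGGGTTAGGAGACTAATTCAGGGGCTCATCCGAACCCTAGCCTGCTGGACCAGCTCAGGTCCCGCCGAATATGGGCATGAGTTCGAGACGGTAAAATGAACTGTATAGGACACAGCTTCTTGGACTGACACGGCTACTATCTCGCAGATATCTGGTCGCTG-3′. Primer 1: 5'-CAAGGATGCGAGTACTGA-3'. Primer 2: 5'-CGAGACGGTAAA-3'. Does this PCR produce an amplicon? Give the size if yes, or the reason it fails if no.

No product — the primers' 3' ends point away from each other.

Primer 1 (CAAGGATGCGAGTACTGA) has reverse complement TCAGTACTCGCATCCTTG, which matches the top strand at positions 22–39; primer 1 anneals to the top strand there with its 3' end pointing upstream toward position 22.
Primer 2 (CGAGACGGTAAA) matches the top strand directly at positions 139–150; it anneals to the bottom strand with its 3' end pointing downstream toward position 150.
The 3' ends diverge (primer 1 extends toward position 1, primer 2 toward position 216), so the primers never converge on a shared product.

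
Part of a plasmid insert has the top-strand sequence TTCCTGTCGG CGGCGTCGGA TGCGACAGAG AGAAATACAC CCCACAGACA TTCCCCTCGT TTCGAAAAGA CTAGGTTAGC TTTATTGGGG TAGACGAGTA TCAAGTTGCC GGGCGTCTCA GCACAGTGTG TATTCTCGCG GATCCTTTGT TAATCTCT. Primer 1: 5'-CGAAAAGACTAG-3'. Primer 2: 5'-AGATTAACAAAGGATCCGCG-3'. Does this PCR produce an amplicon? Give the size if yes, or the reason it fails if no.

Yes — a 94 bp product.

Primer 1 (CGAAAAGACTAG) matches the top strand at positions 63–74; it acts as a forward primer.
Primer 2's reverse complement is CGCGGATCCTTTGTTAATCT, matching the top strand at positions 137–156; it acts as a reverse primer.
The 3' ends face each other across positions 63–156, giving a 94 bp product.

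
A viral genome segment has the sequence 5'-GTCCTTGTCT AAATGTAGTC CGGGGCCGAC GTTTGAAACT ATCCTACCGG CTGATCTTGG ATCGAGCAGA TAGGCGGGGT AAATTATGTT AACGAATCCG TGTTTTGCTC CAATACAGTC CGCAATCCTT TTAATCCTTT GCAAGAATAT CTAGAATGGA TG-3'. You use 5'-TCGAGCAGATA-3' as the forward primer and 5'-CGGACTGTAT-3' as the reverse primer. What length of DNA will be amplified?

61 bp

Scanning the template, TCGAGCAGATA occurs at positions 62–72; this primer anneals to the bottom strand there with its 3' end pointing downstream.
Taking the reverse complement of CGGACTGTAT gives ATACAGTCCG, found at positions 113–122 on the template; the primer anneals here to the top strand with its 3' end pointing upstream.
Amplicon spans positions 62–122: 61 bp.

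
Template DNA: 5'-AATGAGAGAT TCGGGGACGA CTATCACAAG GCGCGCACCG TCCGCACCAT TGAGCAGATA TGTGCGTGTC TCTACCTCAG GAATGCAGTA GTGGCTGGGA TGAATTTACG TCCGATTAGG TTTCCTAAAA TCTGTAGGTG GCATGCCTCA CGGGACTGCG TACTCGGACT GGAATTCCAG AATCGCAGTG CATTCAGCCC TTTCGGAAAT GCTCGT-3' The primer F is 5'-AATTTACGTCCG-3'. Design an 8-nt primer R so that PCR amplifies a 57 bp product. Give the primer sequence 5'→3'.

The forward primer binds at positions 103–114, so a 57 bp product ends at position 103 + 57 − 1 = 159.
The reverse primer anneals to the top strand over positions 152–159, i.e. to GGGACTGC.
Its sequence written 5'→3' is the reverse complement: GCAGTCCC.

5'-GCAGTCCC-3'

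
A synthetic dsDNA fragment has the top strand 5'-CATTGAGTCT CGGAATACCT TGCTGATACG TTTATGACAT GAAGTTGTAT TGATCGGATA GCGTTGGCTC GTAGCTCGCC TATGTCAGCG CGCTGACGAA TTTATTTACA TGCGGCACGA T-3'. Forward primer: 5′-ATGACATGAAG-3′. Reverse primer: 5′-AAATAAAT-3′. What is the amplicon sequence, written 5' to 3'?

5'-ATGACATGAAGTTGTATTGATCGGATAGCGTTGGCTCGTAGCTCGCCTATGTCAGCGCGCTGACGAATTTATTT-3'

The forward primer matches the template at positions 34–44.
Taking the reverse complement of AAATAAAT gives ATTTATTT, found at positions 100–107 on the template; the primer anneals here to the top strand with its 3' end pointing upstream.
The product is the template from position 34 through 107 (74 bp).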